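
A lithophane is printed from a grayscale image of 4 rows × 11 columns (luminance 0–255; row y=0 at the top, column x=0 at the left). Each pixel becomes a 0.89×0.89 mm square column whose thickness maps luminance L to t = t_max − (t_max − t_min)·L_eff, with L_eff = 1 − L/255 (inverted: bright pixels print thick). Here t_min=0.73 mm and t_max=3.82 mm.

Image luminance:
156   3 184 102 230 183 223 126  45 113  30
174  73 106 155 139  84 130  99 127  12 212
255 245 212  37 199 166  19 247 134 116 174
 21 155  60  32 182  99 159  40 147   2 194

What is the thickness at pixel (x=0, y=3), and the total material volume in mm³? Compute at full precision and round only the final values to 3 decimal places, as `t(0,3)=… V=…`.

t(0,3)=0.984 V=79.203

span = t_max - t_min = 3.82 - 0.73 = 3.090
L(0,3) = 21, L_eff = 1 - 21/255 = 0.917647 (inverted)
t(0,3) = 3.82 - 3.090·0.917647 = 0.984
Σt over all 4·11 pixels = 849923/8500 ≈ 99.9909412
V = pitch²·Σt = 0.89²·849923/8500 = 79.203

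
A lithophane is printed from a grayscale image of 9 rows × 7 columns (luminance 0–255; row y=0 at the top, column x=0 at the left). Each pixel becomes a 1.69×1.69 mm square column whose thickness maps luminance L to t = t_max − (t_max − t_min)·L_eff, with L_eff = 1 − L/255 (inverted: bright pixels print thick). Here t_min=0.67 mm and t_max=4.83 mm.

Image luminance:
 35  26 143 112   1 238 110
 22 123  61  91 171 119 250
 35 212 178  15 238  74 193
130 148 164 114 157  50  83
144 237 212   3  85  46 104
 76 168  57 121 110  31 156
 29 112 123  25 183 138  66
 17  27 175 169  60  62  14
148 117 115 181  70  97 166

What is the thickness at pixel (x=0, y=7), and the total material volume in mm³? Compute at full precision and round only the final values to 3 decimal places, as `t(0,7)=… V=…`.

span = t_max - t_min = 4.83 - 0.67 = 4.160
L(0,7) = 17, L_eff = 1 - 17/255 = 0.933333 (inverted)
t(0,7) = 4.83 - 4.160·0.933333 = 0.947
Σt over all 9·7 pixels = 3962147/25500 ≈ 155.3783137
V = pitch²·Σt = 1.69²·3962147/25500 = 443.776

t(0,7)=0.947 V=443.776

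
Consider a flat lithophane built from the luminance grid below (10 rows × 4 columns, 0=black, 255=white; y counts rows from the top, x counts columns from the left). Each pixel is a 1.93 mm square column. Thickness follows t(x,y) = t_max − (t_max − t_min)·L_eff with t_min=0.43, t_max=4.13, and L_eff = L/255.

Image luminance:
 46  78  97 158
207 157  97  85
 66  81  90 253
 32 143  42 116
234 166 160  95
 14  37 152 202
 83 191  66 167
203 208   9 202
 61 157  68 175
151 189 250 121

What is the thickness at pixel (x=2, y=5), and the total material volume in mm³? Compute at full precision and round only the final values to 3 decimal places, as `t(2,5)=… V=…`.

t(2,5)=1.925 V=339.224

span = t_max - t_min = 4.13 - 0.43 = 3.700
L(2,5) = 152, L_eff = 152/255 = 0.596078
t(2,5) = 4.13 - 3.700·0.596078 = 1.925
Σt over all 10·4 pixels = 77409/850 ≈ 91.0694118
V = pitch²·Σt = 1.93²·77409/850 = 339.224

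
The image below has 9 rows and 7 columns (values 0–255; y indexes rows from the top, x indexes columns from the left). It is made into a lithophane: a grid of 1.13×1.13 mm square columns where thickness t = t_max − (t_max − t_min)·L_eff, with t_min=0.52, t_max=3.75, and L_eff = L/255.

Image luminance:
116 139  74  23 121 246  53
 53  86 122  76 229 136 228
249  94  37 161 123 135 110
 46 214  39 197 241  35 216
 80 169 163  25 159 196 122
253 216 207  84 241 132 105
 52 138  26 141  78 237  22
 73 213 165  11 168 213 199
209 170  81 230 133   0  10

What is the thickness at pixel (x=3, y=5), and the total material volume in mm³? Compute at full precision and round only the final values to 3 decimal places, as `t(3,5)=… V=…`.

t(3,5)=2.686 V=167.099

span = t_max - t_min = 3.75 - 0.52 = 3.230
L(3,5) = 84, L_eff = 84/255 = 0.329412
t(3,5) = 3.75 - 3.230·0.329412 = 2.686
Σt over all 9·7 pixels = 39259/300 ≈ 130.8633333
V = pitch²·Σt = 1.13²·39259/300 = 167.099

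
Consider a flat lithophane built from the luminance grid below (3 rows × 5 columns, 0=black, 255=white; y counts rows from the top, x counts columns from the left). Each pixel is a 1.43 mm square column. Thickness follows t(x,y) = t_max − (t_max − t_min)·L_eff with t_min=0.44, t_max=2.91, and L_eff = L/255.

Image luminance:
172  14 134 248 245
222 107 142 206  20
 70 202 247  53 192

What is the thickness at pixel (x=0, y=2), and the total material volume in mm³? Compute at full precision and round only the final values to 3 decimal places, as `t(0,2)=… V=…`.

t(0,2)=2.232 V=44.218

span = t_max - t_min = 2.91 - 0.44 = 2.470
L(0,2) = 70, L_eff = 70/255 = 0.274510
t(0,2) = 2.91 - 2.470·0.274510 = 2.232
Σt over all 3·5 pixels = 183799/8500 ≈ 21.6234118
V = pitch²·Σt = 1.43²·183799/8500 = 44.218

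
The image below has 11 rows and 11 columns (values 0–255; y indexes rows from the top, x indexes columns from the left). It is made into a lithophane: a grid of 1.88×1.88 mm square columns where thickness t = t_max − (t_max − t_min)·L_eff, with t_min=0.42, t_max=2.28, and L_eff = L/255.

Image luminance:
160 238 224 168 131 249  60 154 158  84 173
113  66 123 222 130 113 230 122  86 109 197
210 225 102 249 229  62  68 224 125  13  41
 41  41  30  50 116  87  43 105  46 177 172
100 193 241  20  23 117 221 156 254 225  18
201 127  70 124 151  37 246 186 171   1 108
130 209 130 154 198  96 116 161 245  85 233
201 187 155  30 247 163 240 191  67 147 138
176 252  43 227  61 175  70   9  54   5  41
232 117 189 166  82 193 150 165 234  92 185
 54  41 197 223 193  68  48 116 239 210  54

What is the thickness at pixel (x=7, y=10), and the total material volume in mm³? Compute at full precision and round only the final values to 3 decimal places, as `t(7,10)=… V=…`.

span = t_max - t_min = 2.28 - 0.42 = 1.860
L(7,10) = 116, L_eff = 116/255 = 0.454902
t(7,10) = 2.28 - 1.860·0.454902 = 1.434
Σt over all 11·11 pixels = 13133/85 ≈ 154.5058824
V = pitch²·Σt = 1.88²·13133/85 = 546.086

t(7,10)=1.434 V=546.086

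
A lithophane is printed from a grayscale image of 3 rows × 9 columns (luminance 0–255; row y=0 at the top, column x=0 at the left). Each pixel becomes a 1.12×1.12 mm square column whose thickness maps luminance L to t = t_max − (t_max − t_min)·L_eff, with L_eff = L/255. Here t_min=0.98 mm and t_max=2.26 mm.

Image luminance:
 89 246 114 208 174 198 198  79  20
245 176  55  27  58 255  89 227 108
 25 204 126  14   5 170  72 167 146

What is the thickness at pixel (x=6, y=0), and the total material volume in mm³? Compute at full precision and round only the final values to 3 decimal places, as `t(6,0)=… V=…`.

span = t_max - t_min = 2.26 - 0.98 = 1.280
L(6,0) = 198, L_eff = 198/255 = 0.776471
t(6,0) = 2.26 - 1.280·0.776471 = 1.266
Σt over all 3·9 pixels = 7391/170 ≈ 43.4764706
V = pitch²·Σt = 1.12²·7391/170 = 54.537

t(6,0)=1.266 V=54.537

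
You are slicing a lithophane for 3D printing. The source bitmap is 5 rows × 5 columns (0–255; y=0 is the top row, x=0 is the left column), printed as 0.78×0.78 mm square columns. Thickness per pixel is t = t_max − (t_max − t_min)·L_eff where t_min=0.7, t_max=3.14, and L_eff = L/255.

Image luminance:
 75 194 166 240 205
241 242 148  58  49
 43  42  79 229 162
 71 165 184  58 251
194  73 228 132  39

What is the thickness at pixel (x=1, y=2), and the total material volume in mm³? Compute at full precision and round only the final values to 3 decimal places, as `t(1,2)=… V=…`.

span = t_max - t_min = 3.14 - 0.7 = 2.440
L(1,2) = 42, L_eff = 42/255 = 0.164706
t(1,2) = 3.14 - 2.440·0.164706 = 2.738
Σt over all 5·5 pixels = 565579/12750 ≈ 44.3591373
V = pitch²·Σt = 0.78²·565579/12750 = 26.988

t(1,2)=2.738 V=26.988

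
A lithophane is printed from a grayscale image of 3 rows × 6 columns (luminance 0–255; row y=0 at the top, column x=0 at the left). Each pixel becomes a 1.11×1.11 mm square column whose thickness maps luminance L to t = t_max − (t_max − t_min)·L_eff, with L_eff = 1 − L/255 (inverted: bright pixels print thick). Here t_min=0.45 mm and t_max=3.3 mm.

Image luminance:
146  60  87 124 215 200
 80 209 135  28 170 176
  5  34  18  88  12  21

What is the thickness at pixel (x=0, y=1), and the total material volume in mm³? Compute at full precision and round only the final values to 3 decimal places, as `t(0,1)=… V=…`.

t(0,1)=1.344 V=34.877

span = t_max - t_min = 3.3 - 0.45 = 2.850
L(0,1) = 80, L_eff = 1 - 80/255 = 0.686275 (inverted)
t(0,1) = 3.3 - 2.850·0.686275 = 1.344
Σt over all 3·6 pixels = 24061/850 ≈ 28.3070588
V = pitch²·Σt = 1.11²·24061/850 = 34.877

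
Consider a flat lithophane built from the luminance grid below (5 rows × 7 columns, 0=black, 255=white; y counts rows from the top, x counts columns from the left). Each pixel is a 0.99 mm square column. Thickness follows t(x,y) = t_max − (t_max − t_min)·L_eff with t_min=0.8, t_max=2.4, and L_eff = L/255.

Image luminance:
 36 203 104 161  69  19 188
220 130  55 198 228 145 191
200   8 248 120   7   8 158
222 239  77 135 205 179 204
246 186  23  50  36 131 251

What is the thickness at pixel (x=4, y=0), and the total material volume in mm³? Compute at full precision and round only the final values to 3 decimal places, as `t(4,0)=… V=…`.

span = t_max - t_min = 2.4 - 0.8 = 1.600
L(4,0) = 69, L_eff = 69/255 = 0.270588
t(4,0) = 2.4 - 1.600·0.270588 = 1.967
Σt over all 5·7 pixels = 13612/255 ≈ 53.3803922
V = pitch²·Σt = 0.99²·13612/255 = 52.318

t(4,0)=1.967 V=52.318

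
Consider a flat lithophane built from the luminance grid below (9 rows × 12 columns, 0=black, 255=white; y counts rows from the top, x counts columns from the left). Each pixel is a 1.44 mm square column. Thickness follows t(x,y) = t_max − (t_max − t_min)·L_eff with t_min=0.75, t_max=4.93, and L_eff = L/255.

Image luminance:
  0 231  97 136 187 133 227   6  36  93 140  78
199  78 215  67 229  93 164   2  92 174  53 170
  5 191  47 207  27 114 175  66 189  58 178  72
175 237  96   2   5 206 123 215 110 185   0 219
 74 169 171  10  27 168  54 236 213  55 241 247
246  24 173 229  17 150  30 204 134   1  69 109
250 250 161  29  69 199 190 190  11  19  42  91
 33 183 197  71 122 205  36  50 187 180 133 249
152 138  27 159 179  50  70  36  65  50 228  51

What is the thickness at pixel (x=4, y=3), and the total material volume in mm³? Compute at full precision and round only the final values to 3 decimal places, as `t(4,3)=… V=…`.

span = t_max - t_min = 4.93 - 0.75 = 4.180
L(4,3) = 5, L_eff = 5/255 = 0.019608
t(4,3) = 4.93 - 4.180·0.019608 = 4.848
Σt over all 9·12 pixels = 805753/2550 ≈ 315.9815686
V = pitch²·Σt = 1.44²·805753/2550 = 655.219

t(4,3)=4.848 V=655.219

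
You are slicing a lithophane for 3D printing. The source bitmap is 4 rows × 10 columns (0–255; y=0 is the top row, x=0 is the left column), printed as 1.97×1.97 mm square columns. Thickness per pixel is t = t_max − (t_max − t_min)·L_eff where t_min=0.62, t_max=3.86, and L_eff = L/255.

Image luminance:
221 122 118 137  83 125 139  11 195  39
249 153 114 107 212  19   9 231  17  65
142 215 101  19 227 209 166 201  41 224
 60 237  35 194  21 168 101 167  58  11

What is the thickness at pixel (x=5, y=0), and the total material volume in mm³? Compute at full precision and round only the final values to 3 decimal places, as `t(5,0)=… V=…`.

span = t_max - t_min = 3.86 - 0.62 = 3.240
L(5,0) = 125, L_eff = 125/255 = 0.490196
t(5,0) = 3.86 - 3.240·0.490196 = 2.272
Σt over all 4·10 pixels = 194099/2125 ≈ 91.3407059
V = pitch²·Σt = 1.97²·194099/2125 = 354.484

t(5,0)=2.272 V=354.484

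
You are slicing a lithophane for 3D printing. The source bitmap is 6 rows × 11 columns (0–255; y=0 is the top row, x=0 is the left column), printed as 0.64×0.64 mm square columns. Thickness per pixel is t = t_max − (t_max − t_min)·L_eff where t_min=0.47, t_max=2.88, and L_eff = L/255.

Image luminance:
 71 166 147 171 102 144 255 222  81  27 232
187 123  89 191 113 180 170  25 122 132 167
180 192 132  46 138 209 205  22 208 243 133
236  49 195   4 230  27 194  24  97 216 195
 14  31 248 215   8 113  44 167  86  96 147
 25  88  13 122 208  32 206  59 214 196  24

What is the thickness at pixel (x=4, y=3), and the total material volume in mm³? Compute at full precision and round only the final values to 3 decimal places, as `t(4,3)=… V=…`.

span = t_max - t_min = 2.88 - 0.47 = 2.410
L(4,3) = 230, L_eff = 230/255 = 0.901961
t(4,3) = 2.88 - 2.410·0.901961 = 0.706
Σt over all 6·11 pixels = 690718/6375 ≈ 108.3479216
V = pitch²·Σt = 0.64²·690718/6375 = 44.379

t(4,3)=0.706 V=44.379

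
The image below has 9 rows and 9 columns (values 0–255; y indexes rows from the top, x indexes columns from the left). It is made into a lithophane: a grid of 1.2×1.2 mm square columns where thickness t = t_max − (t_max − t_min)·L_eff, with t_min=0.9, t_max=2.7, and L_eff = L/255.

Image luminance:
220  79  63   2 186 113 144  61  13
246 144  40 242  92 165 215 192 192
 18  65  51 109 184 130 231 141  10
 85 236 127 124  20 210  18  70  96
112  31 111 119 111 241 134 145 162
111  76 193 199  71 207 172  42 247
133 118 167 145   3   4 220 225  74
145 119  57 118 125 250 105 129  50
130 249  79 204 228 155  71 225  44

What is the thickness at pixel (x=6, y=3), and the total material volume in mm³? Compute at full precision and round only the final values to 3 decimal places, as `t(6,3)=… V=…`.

span = t_max - t_min = 2.7 - 0.9 = 1.800
L(6,3) = 18, L_eff = 18/255 = 0.070588
t(6,3) = 2.7 - 1.800·0.070588 = 2.573
Σt over all 9·9 pixels = 24711/170 ≈ 145.3588235
V = pitch²·Σt = 1.2²·24711/170 = 209.317

t(6,3)=2.573 V=209.317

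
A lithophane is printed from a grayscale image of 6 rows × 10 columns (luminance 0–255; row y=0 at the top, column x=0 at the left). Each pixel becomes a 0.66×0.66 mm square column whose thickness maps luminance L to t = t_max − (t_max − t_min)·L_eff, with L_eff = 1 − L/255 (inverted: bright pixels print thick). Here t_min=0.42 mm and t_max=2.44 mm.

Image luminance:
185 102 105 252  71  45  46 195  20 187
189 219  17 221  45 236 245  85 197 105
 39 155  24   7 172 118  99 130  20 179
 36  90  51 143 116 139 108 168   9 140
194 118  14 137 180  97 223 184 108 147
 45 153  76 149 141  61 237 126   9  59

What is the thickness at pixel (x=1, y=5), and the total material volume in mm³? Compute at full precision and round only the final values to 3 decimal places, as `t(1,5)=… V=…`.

t(1,5)=1.632 V=35.711

span = t_max - t_min = 2.44 - 0.42 = 2.020
L(1,5) = 153, L_eff = 1 - 153/255 = 0.400000 (inverted)
t(1,5) = 2.44 - 2.020·0.400000 = 1.632
Σt over all 6·10 pixels = 522634/6375 ≈ 81.9818039
V = pitch²·Σt = 0.66²·522634/6375 = 35.711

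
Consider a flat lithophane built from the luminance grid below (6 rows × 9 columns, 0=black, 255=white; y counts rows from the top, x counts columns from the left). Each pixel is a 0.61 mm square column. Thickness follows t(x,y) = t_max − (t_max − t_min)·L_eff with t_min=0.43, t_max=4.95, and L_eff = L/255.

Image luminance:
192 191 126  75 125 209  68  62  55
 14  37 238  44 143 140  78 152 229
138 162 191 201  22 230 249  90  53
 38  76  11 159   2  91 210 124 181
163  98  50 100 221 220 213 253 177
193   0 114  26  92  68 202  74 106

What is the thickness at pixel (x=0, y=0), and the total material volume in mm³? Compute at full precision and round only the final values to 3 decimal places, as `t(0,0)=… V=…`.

t(0,0)=1.547 V=54.770

span = t_max - t_min = 4.95 - 0.43 = 4.520
L(0,0) = 192, L_eff = 192/255 = 0.752941
t(0,0) = 4.95 - 4.520·0.752941 = 1.547
Σt over all 6·9 pixels = 1876699/12750 ≈ 147.1920784
V = pitch²·Σt = 0.61²·1876699/12750 = 54.770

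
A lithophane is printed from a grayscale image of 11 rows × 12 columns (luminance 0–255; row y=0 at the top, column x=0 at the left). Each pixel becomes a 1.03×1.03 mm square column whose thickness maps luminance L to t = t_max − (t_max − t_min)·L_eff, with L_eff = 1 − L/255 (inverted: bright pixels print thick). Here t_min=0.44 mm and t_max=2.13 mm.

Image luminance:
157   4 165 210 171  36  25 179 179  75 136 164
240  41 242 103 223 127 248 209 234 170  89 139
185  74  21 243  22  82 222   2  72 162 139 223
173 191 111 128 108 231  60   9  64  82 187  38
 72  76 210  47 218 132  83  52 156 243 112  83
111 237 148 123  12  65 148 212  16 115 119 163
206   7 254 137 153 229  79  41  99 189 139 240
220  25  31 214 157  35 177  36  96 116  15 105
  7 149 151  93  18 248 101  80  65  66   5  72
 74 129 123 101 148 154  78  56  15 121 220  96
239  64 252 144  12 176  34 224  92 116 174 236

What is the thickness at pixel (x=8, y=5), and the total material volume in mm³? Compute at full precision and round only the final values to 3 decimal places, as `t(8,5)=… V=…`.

span = t_max - t_min = 2.13 - 0.44 = 1.690
L(8,5) = 16, L_eff = 1 - 16/255 = 0.937255 (inverted)
t(8,5) = 2.13 - 1.690·0.937255 = 0.546
Σt over all 11·12 pixels = 4266329/25500 ≈ 167.3070196
V = pitch²·Σt = 1.03²·4266329/25500 = 177.496

t(8,5)=0.546 V=177.496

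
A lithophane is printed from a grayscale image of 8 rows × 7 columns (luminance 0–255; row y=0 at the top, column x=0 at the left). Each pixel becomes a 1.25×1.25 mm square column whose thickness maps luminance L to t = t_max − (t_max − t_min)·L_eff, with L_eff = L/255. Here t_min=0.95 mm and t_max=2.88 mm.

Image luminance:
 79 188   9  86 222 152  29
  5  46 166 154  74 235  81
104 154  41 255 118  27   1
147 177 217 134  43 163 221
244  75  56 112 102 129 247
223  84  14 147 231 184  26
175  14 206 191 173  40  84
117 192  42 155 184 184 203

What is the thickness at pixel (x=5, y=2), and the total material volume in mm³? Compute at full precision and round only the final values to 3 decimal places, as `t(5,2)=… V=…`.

t(5,2)=2.676 V=167.302

span = t_max - t_min = 2.88 - 0.95 = 1.930
L(5,2) = 27, L_eff = 27/255 = 0.105882
t(5,2) = 2.88 - 1.930·0.105882 = 2.676
Σt over all 8·7 pixels = 1365187/12750 ≈ 107.0734902
V = pitch²·Σt = 1.25²·1365187/12750 = 167.302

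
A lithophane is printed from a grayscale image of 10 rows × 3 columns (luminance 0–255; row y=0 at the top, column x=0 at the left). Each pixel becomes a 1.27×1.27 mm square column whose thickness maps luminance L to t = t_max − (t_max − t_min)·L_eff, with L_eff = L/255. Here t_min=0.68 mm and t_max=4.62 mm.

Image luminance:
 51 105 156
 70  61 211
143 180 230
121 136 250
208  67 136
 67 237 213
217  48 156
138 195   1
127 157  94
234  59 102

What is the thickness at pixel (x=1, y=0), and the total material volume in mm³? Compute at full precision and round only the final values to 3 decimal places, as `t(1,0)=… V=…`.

span = t_max - t_min = 4.62 - 0.68 = 3.940
L(1,0) = 105, L_eff = 105/255 = 0.411765
t(1,0) = 4.62 - 3.940·0.411765 = 2.998
Σt over all 10·3 pixels = 31522/425 ≈ 74.1694118
V = pitch²·Σt = 1.27²·31522/425 = 119.628

t(1,0)=2.998 V=119.628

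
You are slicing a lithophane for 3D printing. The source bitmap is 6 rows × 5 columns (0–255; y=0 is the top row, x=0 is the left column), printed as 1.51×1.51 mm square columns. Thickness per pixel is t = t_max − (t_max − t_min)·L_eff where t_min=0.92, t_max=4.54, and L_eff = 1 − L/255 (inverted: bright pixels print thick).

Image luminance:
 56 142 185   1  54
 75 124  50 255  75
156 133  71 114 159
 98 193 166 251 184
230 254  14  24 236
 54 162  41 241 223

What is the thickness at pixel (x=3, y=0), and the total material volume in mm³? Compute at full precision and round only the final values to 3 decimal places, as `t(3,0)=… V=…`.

span = t_max - t_min = 4.54 - 0.92 = 3.620
L(3,0) = 1, L_eff = 1 - 1/255 = 0.996078 (inverted)
t(3,0) = 4.54 - 3.620·0.996078 = 0.934
Σt over all 6·5 pixels = 1079701/12750 ≈ 84.6824314
V = pitch²·Σt = 1.51²·1079701/12750 = 193.084

t(3,0)=0.934 V=193.084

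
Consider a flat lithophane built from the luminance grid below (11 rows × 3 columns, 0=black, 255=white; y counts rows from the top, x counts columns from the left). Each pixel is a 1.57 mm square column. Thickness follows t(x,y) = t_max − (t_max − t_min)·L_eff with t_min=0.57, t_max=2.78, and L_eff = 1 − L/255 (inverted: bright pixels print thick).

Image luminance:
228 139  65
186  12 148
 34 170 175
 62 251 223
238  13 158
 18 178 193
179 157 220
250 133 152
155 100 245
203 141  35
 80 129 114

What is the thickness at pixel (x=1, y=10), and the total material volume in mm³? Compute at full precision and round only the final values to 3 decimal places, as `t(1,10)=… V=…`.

span = t_max - t_min = 2.78 - 0.57 = 2.210
L(1,10) = 129, L_eff = 1 - 129/255 = 0.494118 (inverted)
t(1,10) = 2.78 - 2.210·0.494118 = 1.688
Σt over all 11·3 pixels = 90407/1500 ≈ 60.2713333
V = pitch²·Σt = 1.57²·90407/1500 = 148.563

t(1,10)=1.688 V=148.563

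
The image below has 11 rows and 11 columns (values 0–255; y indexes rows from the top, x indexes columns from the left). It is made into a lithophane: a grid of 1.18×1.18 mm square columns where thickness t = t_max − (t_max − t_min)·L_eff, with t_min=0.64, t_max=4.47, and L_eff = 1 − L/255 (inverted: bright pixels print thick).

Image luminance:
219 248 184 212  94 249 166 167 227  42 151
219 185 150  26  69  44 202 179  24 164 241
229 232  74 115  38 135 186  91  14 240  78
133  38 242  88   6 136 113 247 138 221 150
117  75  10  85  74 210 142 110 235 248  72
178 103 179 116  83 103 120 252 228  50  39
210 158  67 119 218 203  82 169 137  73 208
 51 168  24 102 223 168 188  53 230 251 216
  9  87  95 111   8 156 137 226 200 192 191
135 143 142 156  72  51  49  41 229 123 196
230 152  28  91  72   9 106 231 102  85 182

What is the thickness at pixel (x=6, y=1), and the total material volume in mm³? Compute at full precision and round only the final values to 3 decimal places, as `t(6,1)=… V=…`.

span = t_max - t_min = 4.47 - 0.64 = 3.830
L(6,1) = 202, L_eff = 1 - 202/255 = 0.207843 (inverted)
t(6,1) = 4.47 - 3.830·0.207843 = 3.674
Σt over all 11·11 pixels = 277623/850 ≈ 326.6152941
V = pitch²·Σt = 1.18²·277623/850 = 454.779

t(6,1)=3.674 V=454.779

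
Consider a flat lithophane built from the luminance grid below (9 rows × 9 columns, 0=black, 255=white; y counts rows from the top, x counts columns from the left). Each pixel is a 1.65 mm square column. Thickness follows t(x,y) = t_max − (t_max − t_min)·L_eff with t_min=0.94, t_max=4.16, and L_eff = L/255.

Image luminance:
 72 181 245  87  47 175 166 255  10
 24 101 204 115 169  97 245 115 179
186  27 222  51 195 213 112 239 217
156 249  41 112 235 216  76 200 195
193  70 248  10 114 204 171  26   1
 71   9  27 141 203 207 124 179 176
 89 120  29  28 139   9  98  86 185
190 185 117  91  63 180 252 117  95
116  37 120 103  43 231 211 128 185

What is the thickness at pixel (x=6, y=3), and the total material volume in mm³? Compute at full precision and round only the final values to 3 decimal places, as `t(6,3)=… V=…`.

t(6,3)=3.200 V=544.370

span = t_max - t_min = 4.16 - 0.94 = 3.220
L(6,3) = 76, L_eff = 76/255 = 0.298039
t(6,3) = 4.16 - 3.220·0.298039 = 3.200
Σt over all 9·9 pixels = 254939/1275 ≈ 199.9521569
V = pitch²·Σt = 1.65²·254939/1275 = 544.370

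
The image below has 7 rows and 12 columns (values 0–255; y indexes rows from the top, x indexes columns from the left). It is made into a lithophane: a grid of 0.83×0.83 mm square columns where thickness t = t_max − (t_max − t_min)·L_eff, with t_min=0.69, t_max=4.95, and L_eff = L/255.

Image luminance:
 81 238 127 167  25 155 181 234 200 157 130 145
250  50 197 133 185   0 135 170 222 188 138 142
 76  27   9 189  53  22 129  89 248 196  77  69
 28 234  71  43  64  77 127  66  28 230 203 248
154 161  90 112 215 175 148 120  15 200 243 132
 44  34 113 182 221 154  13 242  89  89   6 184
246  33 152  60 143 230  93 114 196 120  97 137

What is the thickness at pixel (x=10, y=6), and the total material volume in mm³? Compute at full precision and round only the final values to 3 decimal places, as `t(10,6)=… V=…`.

span = t_max - t_min = 4.95 - 0.69 = 4.260
L(10,6) = 97, L_eff = 97/255 = 0.380392
t(10,6) = 4.95 - 4.260·0.380392 = 3.330
Σt over all 7·12 pixels = 98544/425 ≈ 231.8682353
V = pitch²·Σt = 0.83²·98544/425 = 159.734

t(10,6)=3.330 V=159.734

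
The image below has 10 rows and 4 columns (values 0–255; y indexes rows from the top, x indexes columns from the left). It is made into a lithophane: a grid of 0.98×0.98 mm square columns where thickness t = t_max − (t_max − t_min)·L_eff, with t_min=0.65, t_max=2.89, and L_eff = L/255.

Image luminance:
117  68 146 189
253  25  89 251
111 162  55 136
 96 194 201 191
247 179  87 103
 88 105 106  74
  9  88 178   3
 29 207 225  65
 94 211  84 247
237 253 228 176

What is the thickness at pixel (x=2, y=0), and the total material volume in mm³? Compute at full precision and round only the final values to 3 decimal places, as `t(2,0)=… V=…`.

t(2,0)=1.607 V=63.719

span = t_max - t_min = 2.89 - 0.65 = 2.240
L(2,0) = 146, L_eff = 146/255 = 0.572549
t(2,0) = 2.89 - 2.240·0.572549 = 1.607
Σt over all 10·4 pixels = 140986/2125 ≈ 66.3463529
V = pitch²·Σt = 0.98²·140986/2125 = 63.719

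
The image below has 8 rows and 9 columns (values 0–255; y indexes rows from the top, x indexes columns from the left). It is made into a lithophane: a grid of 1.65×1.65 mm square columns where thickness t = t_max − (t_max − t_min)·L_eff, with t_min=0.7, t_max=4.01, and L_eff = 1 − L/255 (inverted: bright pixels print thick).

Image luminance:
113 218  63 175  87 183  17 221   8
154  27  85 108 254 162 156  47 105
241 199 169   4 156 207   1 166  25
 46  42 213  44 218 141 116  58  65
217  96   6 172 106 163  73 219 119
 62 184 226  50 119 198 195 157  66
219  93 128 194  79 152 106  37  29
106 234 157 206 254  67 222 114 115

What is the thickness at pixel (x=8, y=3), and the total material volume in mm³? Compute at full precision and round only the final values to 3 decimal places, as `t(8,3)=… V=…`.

t(8,3)=1.544 V=463.535

span = t_max - t_min = 4.01 - 0.7 = 3.310
L(8,3) = 65, L_eff = 1 - 65/255 = 0.745098 (inverted)
t(8,3) = 4.01 - 3.310·0.745098 = 1.544
Σt over all 8·9 pixels = 723609/4250 ≈ 170.2609412
V = pitch²·Σt = 1.65²·723609/4250 = 463.535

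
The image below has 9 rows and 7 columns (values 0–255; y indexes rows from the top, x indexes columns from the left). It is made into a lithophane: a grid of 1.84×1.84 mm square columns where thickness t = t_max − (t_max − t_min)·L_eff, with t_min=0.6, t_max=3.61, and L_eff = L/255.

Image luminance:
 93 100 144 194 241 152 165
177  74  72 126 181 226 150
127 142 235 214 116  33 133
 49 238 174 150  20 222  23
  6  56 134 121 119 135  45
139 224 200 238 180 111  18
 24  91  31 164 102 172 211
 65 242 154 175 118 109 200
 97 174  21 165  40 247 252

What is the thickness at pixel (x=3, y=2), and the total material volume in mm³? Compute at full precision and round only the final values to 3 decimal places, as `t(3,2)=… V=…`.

span = t_max - t_min = 3.61 - 0.6 = 3.010
L(3,2) = 214, L_eff = 214/255 = 0.839216
t(3,2) = 3.61 - 3.010·0.839216 = 1.084
Σt over all 9·7 pixels = 94871/750 ≈ 126.4946667
V = pitch²·Σt = 1.84²·94871/750 = 428.260

t(3,2)=1.084 V=428.260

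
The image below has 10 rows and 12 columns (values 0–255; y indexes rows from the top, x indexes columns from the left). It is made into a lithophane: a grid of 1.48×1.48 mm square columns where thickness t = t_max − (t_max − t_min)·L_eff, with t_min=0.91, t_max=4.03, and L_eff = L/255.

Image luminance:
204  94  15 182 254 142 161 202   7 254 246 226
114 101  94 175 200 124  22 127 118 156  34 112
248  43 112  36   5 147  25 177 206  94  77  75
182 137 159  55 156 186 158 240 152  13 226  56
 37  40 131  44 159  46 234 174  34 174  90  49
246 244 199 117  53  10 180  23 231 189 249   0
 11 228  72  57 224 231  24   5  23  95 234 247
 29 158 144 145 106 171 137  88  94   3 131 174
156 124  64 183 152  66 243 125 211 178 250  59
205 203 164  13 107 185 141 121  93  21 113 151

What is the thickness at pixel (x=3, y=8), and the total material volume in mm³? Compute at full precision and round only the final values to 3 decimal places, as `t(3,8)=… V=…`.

span = t_max - t_min = 4.03 - 0.91 = 3.120
L(3,8) = 183, L_eff = 183/255 = 0.717647
t(3,8) = 4.03 - 3.120·0.717647 = 1.791
Σt over all 10·12 pixels = 626184/2125 ≈ 294.6748235
V = pitch²·Σt = 1.48²·626184/2125 = 645.456

t(3,8)=1.791 V=645.456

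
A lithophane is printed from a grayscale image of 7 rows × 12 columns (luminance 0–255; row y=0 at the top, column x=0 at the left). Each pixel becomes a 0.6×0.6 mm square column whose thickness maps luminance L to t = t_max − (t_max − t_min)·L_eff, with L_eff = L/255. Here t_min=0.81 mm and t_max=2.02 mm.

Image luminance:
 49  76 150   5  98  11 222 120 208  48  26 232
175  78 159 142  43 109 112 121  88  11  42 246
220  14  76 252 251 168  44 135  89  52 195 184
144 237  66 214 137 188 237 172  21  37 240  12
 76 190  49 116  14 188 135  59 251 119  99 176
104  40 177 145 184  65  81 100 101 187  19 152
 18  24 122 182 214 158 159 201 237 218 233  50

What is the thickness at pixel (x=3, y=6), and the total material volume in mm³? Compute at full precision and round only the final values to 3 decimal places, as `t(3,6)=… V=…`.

t(3,6)=1.156 V=42.979

span = t_max - t_min = 2.02 - 0.81 = 1.210
L(3,6) = 182, L_eff = 182/255 = 0.713725
t(3,6) = 2.02 - 1.210·0.713725 = 1.156
Σt over all 7·12 pixels = 1014787/8500 ≈ 119.3867059
V = pitch²·Σt = 0.6²·1014787/8500 = 42.979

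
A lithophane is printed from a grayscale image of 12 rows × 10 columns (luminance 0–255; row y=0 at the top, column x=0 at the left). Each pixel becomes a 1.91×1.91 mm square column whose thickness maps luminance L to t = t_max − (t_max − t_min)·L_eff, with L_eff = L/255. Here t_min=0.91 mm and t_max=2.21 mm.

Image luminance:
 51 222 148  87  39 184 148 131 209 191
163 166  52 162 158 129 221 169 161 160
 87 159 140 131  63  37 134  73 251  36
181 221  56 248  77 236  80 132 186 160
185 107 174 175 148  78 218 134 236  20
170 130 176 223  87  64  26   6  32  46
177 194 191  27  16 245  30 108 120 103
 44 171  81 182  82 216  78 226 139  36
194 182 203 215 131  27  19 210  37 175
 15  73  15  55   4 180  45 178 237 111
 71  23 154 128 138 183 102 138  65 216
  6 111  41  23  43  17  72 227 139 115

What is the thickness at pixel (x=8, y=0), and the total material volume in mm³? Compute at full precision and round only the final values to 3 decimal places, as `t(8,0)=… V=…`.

span = t_max - t_min = 2.21 - 0.91 = 1.300
L(8,0) = 209, L_eff = 209/255 = 0.819608
t(8,0) = 2.21 - 1.300·0.819608 = 1.145
Σt over all 12·10 pixels = 14209/75 ≈ 189.4533333
V = pitch²·Σt = 1.91²·14209/75 = 691.145

t(8,0)=1.145 V=691.145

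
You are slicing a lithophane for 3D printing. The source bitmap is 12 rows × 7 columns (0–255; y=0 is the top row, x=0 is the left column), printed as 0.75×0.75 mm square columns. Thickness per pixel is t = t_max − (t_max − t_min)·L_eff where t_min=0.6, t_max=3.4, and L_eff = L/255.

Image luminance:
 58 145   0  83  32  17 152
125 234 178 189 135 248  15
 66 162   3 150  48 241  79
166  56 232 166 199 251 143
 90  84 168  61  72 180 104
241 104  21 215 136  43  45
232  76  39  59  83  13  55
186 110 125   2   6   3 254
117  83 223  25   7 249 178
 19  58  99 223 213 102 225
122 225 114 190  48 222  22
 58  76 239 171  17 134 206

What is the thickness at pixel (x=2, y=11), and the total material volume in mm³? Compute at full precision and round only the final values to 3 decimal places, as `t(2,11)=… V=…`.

t(2,11)=0.776 V=98.607

span = t_max - t_min = 3.4 - 0.6 = 2.800
L(2,11) = 239, L_eff = 239/255 = 0.937255
t(2,11) = 3.4 - 2.800·0.937255 = 0.776
Σt over all 12·7 pixels = 44702/255 ≈ 175.3019608
V = pitch²·Σt = 0.75²·44702/255 = 98.607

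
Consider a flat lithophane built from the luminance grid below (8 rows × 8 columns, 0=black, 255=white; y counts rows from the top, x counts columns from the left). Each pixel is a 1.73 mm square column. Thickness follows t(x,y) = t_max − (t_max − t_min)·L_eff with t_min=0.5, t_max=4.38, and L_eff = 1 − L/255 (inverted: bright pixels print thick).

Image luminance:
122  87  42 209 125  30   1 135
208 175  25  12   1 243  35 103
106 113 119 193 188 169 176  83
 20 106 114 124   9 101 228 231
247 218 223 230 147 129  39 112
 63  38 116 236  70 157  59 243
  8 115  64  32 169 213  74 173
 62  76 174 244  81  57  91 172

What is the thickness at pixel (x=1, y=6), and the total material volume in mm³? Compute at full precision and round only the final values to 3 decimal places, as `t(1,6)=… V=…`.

span = t_max - t_min = 4.38 - 0.5 = 3.880
L(1,6) = 115, L_eff = 1 - 115/255 = 0.549020 (inverted)
t(1,6) = 4.38 - 3.880·0.549020 = 2.250
Σt over all 8·8 pixels = 191441/1275 ≈ 150.1498039
V = pitch²·Σt = 1.73²·191441/1275 = 449.383

t(1,6)=2.250 V=449.383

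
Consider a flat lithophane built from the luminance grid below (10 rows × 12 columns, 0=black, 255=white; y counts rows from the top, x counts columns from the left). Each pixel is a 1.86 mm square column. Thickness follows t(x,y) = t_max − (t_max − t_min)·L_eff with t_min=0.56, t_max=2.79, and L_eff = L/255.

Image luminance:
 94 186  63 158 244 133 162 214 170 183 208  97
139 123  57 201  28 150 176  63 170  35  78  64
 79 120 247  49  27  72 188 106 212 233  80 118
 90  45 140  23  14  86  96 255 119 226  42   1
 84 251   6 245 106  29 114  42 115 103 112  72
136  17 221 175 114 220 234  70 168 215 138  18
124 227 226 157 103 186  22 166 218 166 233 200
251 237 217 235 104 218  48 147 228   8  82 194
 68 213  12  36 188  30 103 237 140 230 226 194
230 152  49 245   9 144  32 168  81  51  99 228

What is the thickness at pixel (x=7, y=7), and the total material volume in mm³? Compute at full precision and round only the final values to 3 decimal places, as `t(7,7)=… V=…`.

t(7,7)=1.504 V=673.264

span = t_max - t_min = 2.79 - 0.56 = 2.230
L(7,7) = 147, L_eff = 147/255 = 0.576471
t(7,7) = 2.79 - 2.230·0.576471 = 1.504
Σt over all 10·12 pixels = 291911/1500 ≈ 194.6073333
V = pitch²·Σt = 1.86²·291911/1500 = 673.264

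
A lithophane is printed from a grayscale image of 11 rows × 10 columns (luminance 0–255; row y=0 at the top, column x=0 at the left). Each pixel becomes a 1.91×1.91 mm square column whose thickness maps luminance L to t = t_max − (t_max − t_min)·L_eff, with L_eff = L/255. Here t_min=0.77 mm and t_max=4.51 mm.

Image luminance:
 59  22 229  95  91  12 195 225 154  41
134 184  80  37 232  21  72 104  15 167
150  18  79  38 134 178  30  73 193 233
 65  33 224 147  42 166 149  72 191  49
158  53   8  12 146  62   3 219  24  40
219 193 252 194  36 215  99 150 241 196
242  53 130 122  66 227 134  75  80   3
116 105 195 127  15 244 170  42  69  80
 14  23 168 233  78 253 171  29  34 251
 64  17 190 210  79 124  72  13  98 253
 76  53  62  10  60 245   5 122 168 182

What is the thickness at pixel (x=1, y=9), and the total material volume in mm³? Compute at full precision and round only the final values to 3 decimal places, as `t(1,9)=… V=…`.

t(1,9)=4.261 V=1135.386

span = t_max - t_min = 4.51 - 0.77 = 3.740
L(1,9) = 17, L_eff = 17/255 = 0.066667
t(1,9) = 4.51 - 3.740·0.066667 = 4.261
Σt over all 11·10 pixels = 23342/75 ≈ 311.2266667
V = pitch²·Σt = 1.91²·23342/75 = 1135.386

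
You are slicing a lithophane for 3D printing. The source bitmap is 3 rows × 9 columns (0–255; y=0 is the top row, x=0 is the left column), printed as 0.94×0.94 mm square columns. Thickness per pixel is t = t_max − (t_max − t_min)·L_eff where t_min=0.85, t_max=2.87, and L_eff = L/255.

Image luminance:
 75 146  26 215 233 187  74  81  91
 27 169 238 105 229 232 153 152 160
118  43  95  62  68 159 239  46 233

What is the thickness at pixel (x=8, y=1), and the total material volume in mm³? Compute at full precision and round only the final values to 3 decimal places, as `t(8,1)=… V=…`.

t(8,1)=1.603 V=42.880

span = t_max - t_min = 2.87 - 0.85 = 2.020
L(8,1) = 160, L_eff = 160/255 = 0.627451
t(8,1) = 2.87 - 2.020·0.627451 = 1.603
Σt over all 3·9 pixels = 1237483/25500 ≈ 48.5287451
V = pitch²·Σt = 0.94²·1237483/25500 = 42.880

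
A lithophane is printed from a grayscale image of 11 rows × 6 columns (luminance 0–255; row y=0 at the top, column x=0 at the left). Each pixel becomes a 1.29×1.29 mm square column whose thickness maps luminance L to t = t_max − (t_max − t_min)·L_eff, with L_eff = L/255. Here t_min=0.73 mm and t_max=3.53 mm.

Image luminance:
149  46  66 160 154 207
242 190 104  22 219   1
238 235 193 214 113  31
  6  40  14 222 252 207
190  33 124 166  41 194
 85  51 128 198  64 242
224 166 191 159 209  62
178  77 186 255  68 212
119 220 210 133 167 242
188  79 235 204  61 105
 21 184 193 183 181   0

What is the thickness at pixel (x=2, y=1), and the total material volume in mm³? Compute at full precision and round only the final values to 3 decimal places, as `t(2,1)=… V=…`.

span = t_max - t_min = 3.53 - 0.73 = 2.800
L(2,1) = 104, L_eff = 104/255 = 0.407843
t(2,1) = 3.53 - 2.800·0.407843 = 2.388
Σt over all 11·6 pixels = 65323/510 ≈ 128.0843137
V = pitch²·Σt = 1.29²·65323/510 = 213.145

t(2,1)=2.388 V=213.145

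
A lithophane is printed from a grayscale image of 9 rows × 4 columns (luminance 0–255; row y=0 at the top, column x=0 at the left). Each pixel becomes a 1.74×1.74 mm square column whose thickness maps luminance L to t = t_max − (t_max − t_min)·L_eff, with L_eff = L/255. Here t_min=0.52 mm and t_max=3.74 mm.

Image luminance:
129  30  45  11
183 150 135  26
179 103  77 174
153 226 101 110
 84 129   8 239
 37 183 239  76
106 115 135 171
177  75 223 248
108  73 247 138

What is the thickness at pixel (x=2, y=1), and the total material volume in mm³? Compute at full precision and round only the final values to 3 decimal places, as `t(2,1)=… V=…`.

t(2,1)=2.035 V=230.130

span = t_max - t_min = 3.74 - 0.52 = 3.220
L(2,1) = 135, L_eff = 135/255 = 0.529412
t(2,1) = 3.74 - 3.220·0.529412 = 2.035
Σt over all 9·4 pixels = 969137/12750 ≈ 76.0107451
V = pitch²·Σt = 1.74²·969137/12750 = 230.130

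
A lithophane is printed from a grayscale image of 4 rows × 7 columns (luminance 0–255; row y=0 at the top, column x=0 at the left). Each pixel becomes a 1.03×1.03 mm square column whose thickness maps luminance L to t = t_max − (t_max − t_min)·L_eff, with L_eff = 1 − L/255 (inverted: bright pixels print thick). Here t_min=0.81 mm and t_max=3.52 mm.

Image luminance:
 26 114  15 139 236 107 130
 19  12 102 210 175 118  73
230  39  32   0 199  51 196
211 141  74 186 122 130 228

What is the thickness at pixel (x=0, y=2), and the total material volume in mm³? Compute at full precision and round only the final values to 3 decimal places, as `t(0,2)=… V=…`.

t(0,2)=3.254 V=61.437

span = t_max - t_min = 3.52 - 0.81 = 2.710
L(0,2) = 230, L_eff = 1 - 230/255 = 0.098039 (inverted)
t(0,2) = 3.52 - 2.710·0.098039 = 3.254
Σt over all 4·7 pixels = 57.91
V = pitch²·Σt = 1.03²·57.91 = 61.437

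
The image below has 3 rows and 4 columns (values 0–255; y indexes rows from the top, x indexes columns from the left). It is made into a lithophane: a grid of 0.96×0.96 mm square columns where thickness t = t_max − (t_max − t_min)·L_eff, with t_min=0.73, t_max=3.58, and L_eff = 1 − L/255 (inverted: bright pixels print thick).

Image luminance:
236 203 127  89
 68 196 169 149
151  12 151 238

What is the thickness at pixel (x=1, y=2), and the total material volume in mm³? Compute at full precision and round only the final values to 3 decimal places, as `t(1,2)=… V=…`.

span = t_max - t_min = 3.58 - 0.73 = 2.850
L(1,2) = 12, L_eff = 1 - 12/255 = 0.952941 (inverted)
t(1,2) = 3.58 - 2.850·0.952941 = 0.864
Σt over all 3·4 pixels = 48883/1700 ≈ 28.7547059
V = pitch²·Σt = 0.96²·48883/1700 = 26.500

t(1,2)=0.864 V=26.500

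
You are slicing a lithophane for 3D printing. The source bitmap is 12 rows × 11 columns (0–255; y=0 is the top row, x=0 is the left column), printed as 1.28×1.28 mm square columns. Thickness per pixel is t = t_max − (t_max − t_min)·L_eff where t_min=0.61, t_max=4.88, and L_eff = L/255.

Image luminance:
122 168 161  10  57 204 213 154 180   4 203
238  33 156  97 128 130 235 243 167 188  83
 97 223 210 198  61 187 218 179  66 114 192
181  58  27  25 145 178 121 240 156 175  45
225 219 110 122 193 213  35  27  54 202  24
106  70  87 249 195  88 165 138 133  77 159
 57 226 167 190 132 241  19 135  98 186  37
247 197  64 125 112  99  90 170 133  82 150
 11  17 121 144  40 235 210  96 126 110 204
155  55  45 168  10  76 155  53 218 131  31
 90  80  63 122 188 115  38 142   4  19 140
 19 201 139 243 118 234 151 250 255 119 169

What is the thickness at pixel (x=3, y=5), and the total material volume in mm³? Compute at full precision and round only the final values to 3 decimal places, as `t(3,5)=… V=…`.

t(3,5)=0.710 V=577.252

span = t_max - t_min = 4.88 - 0.61 = 4.270
L(3,5) = 249, L_eff = 249/255 = 0.976471
t(3,5) = 4.88 - 4.270·0.976471 = 0.710
Σt over all 12·11 pixels = 2246081/6375 ≈ 352.3264314
V = pitch²·Σt = 1.28²·2246081/6375 = 577.252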